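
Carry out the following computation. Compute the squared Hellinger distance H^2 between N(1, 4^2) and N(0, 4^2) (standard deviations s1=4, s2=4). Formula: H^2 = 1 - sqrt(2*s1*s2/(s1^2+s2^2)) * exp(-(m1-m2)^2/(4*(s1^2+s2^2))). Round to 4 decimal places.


Squared Hellinger distance for Gaussians:
H^2 = 1 - sqrt(2*s1*s2/(s1^2+s2^2)) * exp(-(m1-m2)^2/(4*(s1^2+s2^2))).
s1^2 = 16, s2^2 = 16, s1^2+s2^2 = 32.
sqrt(2*4*4/(32)) = 1.0.
(m1-m2)^2 = (1)^2 = 1.
exp(-1/(4*32)) = exp(-0.007812) = 0.992218.
H^2 = 1 - 1.0*0.992218 = 0.0078

0.0078


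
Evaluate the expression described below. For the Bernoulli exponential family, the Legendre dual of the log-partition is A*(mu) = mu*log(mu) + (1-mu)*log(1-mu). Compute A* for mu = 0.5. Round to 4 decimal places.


Legendre transform for Bernoulli:
A*(mu) = mu*log(mu) + (1-mu)*log(1-mu).
mu = 0.5, 1-mu = 0.5.
mu*log(mu) = 0.5*log(0.5) = -0.346574.
(1-mu)*log(1-mu) = 0.5*log(0.5) = -0.346574.
A* = -0.346574 + -0.346574 = -0.6931

-0.6931


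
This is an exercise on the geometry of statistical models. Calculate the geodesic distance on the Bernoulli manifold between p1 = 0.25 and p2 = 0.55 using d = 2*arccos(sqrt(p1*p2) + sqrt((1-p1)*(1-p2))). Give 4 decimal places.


Geodesic distance on Bernoulli manifold:
d(p1,p2) = 2*arccos(sqrt(p1*p2) + sqrt((1-p1)*(1-p2))).
sqrt(p1*p2) = sqrt(0.25*0.55) = 0.37081.
sqrt((1-p1)*(1-p2)) = sqrt(0.75*0.45) = 0.580948.
arg = 0.37081 + 0.580948 = 0.951757.
d = 2*arccos(0.951757) = 0.6238

0.6238


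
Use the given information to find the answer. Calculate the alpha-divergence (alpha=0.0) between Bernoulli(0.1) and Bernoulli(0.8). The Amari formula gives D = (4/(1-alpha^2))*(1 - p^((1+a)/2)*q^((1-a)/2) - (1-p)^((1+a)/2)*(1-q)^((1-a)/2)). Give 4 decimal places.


Amari alpha-divergence:
D = (4/(1-alpha^2))*(1 - p^((1+a)/2)*q^((1-a)/2) - (1-p)^((1+a)/2)*(1-q)^((1-a)/2)).
alpha = 0.0, p = 0.1, q = 0.8.
e1 = (1+alpha)/2 = 0.5, e2 = (1-alpha)/2 = 0.5.
t1 = p^e1 * q^e2 = 0.1^0.5 * 0.8^0.5 = 0.282843.
t2 = (1-p)^e1 * (1-q)^e2 = 0.9^0.5 * 0.2^0.5 = 0.424264.
4/(1-alpha^2) = 4.0.
D = 4.0*(1 - 0.282843 - 0.424264) = 1.1716

1.1716


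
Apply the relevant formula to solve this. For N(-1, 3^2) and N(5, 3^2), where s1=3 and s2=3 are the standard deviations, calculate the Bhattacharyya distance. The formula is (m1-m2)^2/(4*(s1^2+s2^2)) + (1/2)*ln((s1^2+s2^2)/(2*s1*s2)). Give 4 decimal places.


Bhattacharyya distance between two Gaussians:
DB = (m1-m2)^2/(4*(s1^2+s2^2)) + (1/2)*ln((s1^2+s2^2)/(2*s1*s2)).
(m1-m2)^2 = (-6)^2 = 36.
s1^2+s2^2 = 9 + 9 = 18.
term1 = 36/72 = 0.5.
term2 = 0.5*ln(18/18.0) = 0.0.
DB = 0.5 + 0.0 = 0.5000

0.5000


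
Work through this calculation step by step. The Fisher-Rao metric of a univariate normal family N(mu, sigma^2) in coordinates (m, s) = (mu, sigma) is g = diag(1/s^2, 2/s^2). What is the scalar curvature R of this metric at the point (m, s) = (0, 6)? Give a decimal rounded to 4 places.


The metric has the form g = (A dm^2 + B ds^2)/s^2 with A = 1, B = 2.
Substitute u = sqrt(A/B)*m: g = B*(du^2 + ds^2)/s^2, i.e. B times the
Poincare upper half-plane metric, which has constant Gaussian curvature -1.
Scaling a 2D metric by a constant c divides the Gaussian curvature by c,
so K = -1/B = -1/(2) = -0.5000 everywhere (the point (m, s) = (0, 6) is irrelevant:
the curvature is constant).
Scalar curvature in dimension 2: R = 2K = -2/(2) = -1.0000.

-1.0000


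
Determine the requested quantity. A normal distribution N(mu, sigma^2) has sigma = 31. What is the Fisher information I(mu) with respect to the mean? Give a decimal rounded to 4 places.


The Fisher information for the mean of a normal distribution is I(mu) = 1/sigma^2.
sigma = 31, so sigma^2 = 961.
I(mu) = 1/961 = 0.0010

0.0010


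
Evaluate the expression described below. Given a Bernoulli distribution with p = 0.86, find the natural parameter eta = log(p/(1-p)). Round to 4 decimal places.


Natural parameter for Bernoulli: eta = log(p/(1-p)).
p = 0.86, 1-p = 0.14.
p/(1-p) = 6.142857.
eta = log(6.142857) = 1.8153

1.8153


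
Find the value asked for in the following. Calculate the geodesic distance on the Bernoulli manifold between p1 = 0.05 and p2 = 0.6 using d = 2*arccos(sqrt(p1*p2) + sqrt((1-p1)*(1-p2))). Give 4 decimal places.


Geodesic distance on Bernoulli manifold:
d(p1,p2) = 2*arccos(sqrt(p1*p2) + sqrt((1-p1)*(1-p2))).
sqrt(p1*p2) = sqrt(0.05*0.6) = 0.173205.
sqrt((1-p1)*(1-p2)) = sqrt(0.95*0.4) = 0.616441.
arg = 0.173205 + 0.616441 = 0.789646.
d = 2*arccos(0.789646) = 1.3211

1.3211


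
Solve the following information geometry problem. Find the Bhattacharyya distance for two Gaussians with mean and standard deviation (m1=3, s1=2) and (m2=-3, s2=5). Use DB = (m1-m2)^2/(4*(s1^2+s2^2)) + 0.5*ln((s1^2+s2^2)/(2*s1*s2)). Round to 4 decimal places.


Bhattacharyya distance between two Gaussians:
DB = (m1-m2)^2/(4*(s1^2+s2^2)) + (1/2)*ln((s1^2+s2^2)/(2*s1*s2)).
(m1-m2)^2 = (6)^2 = 36.
s1^2+s2^2 = 4 + 25 = 29.
term1 = 36/116 = 0.310345.
term2 = 0.5*ln(29/20.0) = 0.185782.
DB = 0.310345 + 0.185782 = 0.4961

0.4961


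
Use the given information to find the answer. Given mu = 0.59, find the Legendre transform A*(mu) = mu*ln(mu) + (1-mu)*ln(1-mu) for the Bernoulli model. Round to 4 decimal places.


Legendre transform for Bernoulli:
A*(mu) = mu*log(mu) + (1-mu)*log(1-mu).
mu = 0.59, 1-mu = 0.41.
mu*log(mu) = 0.59*log(0.59) = -0.311303.
(1-mu)*log(1-mu) = 0.41*log(0.41) = -0.365555.
A* = -0.311303 + -0.365555 = -0.6769

-0.6769


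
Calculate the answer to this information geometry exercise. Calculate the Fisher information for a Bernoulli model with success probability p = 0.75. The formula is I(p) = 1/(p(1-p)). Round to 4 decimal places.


For Bernoulli(p), Fisher information is I(p) = 1/(p*(1-p)).
p = 0.75, 1-p = 0.25.
p*(1-p) = 0.1875.
I(p) = 1/0.1875 = 5.3333

5.3333


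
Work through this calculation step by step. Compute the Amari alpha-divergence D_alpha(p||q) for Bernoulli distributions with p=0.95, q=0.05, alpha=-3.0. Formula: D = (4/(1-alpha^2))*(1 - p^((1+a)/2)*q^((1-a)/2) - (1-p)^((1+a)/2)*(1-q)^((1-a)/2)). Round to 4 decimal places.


Amari alpha-divergence:
D = (4/(1-alpha^2))*(1 - p^((1+a)/2)*q^((1-a)/2) - (1-p)^((1+a)/2)*(1-q)^((1-a)/2)).
alpha = -3.0, p = 0.95, q = 0.05.
e1 = (1+alpha)/2 = -1.0, e2 = (1-alpha)/2 = 2.0.
t1 = p^e1 * q^e2 = 0.95^-1.0 * 0.05^2.0 = 0.002632.
t2 = (1-p)^e1 * (1-q)^e2 = 0.05^-1.0 * 0.95^2.0 = 18.05.
4/(1-alpha^2) = -0.5.
D = -0.5*(1 - 0.002632 - 18.05) = 8.5263

8.5263


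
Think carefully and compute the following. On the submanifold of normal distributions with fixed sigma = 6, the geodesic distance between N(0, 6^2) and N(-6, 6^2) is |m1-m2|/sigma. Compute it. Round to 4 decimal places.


On the fixed-variance normal subfamily, geodesic distance = |m1-m2|/sigma.
|0 - -6| = 6.
sigma = 6.
d = 6/6 = 1.0000

1.0000


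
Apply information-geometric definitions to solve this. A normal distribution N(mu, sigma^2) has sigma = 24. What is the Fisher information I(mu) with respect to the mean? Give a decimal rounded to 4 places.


The Fisher information for the mean of a normal distribution is I(mu) = 1/sigma^2.
sigma = 24, so sigma^2 = 576.
I(mu) = 1/576 = 0.0017

0.0017


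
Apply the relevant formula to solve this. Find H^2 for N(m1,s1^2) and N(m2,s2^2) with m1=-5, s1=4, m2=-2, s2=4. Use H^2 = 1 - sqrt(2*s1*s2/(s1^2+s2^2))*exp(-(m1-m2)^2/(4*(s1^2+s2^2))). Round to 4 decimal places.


Squared Hellinger distance for Gaussians:
H^2 = 1 - sqrt(2*s1*s2/(s1^2+s2^2)) * exp(-(m1-m2)^2/(4*(s1^2+s2^2))).
s1^2 = 16, s2^2 = 16, s1^2+s2^2 = 32.
sqrt(2*4*4/(32)) = 1.0.
(m1-m2)^2 = (-3)^2 = 9.
exp(-9/(4*32)) = exp(-0.070312) = 0.932102.
H^2 = 1 - 1.0*0.932102 = 0.0679

0.0679


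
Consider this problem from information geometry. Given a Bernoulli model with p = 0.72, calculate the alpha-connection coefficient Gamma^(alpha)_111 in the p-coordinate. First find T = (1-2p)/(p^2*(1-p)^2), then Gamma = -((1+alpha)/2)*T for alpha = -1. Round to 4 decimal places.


Skewness (Amari-Chentsov) tensor: T = (1-2p)/(p^2*(1-p)^2).
p = 0.72, 1-2p = -0.44, p^2 = 0.5184, (1-p)^2 = 0.0784.
T = -0.44/(0.5184 * 0.0784) = -10.82609.
In the p-coordinate, Gamma^(alpha) = Gamma^(0) - (alpha/2)*T with Gamma^(0) = (1/2)*g'(p) = -T/2,
so Gamma^(alpha) = -((1+alpha)/2)*T.
alpha = -1, -(1+alpha)/2 = 0.0.
Gamma = 0.0 * -10.82609 = 0.0000

0.0000


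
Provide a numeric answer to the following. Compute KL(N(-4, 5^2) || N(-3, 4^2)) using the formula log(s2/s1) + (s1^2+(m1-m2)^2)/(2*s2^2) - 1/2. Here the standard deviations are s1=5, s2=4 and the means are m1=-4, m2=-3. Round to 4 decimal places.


KL divergence between normal distributions:
KL = log(s2/s1) + (s1^2 + (m1-m2)^2)/(2*s2^2) - 1/2.
log(4/5) = -0.223144.
(5^2 + (-4--3)^2)/(2*4^2) = (25 + 1)/32 = 0.8125.
KL = -0.223144 + 0.8125 - 0.5 = 0.0894

0.0894


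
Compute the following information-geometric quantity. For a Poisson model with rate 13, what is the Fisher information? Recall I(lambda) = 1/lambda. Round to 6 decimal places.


Fisher information for Poisson: I(lambda) = 1/lambda.
lambda = 13.
I(lambda) = 1/13 = 0.076923

0.076923


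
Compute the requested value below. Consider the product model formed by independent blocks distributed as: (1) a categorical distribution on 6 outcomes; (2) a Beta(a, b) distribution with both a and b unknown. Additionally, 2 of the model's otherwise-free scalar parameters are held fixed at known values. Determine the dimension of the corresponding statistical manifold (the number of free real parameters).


The dimension of a statistical manifold equals the number of free
(independent) real parameters of the model. For a product of independent
blocks the parameter counts add.
- categorical on 6 outcomes (probabilities sum to 1): 6-1 = 5.
- Beta (a, b): 2.
Total = 5 + 2 = 7.
2 parameter(s) fixed at known values: 7 - 2 = 5.
Dimension = 5

5


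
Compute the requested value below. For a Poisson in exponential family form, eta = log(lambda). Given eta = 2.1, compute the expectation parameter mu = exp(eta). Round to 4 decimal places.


Expectation parameter for Poisson exponential family:
mu = exp(eta).
eta = 2.1.
mu = exp(2.1) = 8.1662

8.1662


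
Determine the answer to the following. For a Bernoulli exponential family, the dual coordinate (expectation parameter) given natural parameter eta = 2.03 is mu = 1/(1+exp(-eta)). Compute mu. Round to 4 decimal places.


Dual coordinate (expectation parameter) for Bernoulli:
mu = 1/(1+exp(-eta)).
eta = 2.03.
exp(-eta) = exp(-2.03) = 0.131336.
mu = 1/(1+0.131336) = 0.8839

0.8839


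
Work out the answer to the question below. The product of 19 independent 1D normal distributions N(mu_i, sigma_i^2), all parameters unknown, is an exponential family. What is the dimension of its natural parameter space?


Exponential family dimension calculation:
Each univariate normal has two natural parameters (mu/sigma^2 and -1/(2 sigma^2)).
With 19 independent components, dim = 2 * 19 = 38.

38


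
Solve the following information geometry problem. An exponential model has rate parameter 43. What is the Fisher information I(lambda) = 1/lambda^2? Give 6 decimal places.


Fisher information for exponential: I(lambda) = 1/lambda^2.
lambda = 43, lambda^2 = 1849.
I = 1/1849 = 0.000541

0.000541


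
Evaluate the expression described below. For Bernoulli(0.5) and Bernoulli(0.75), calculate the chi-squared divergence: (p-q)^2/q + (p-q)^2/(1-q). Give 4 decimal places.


Chi-squared divergence between Bernoulli distributions:
chi^2 = (p-q)^2/q + (p-q)^2/(1-q).
p = 0.5, q = 0.75, p-q = -0.25.
(p-q)^2 = 0.0625.
term1 = 0.0625/0.75 = 0.083333.
term2 = 0.0625/0.25 = 0.25.
chi^2 = 0.083333 + 0.25 = 0.3333

0.3333


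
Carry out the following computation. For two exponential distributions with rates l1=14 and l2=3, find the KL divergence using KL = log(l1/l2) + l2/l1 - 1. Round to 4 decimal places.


KL divergence for exponential family:
KL = log(l1/l2) + l2/l1 - 1.
log(14/3) = 1.540445.
3/14 = 0.214286.
KL = 1.540445 + 0.214286 - 1 = 0.7547

0.7547


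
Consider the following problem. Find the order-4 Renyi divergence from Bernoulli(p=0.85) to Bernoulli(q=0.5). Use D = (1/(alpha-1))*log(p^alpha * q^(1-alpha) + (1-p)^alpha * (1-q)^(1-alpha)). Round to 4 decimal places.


Renyi divergence of order alpha between Bernoulli distributions:
D = (1/(alpha-1))*log(p^alpha * q^(1-alpha) + (1-p)^alpha * (1-q)^(1-alpha)).
alpha = 4, p = 0.85, q = 0.5.
p^alpha * q^(1-alpha) = 0.85^4 * 0.5^-3 = 4.17605.
(1-p)^alpha * (1-q)^(1-alpha) = 0.15^4 * 0.5^-3 = 0.00405.
sum = 4.17605 + 0.00405 = 4.1801.
D = (1/3)*log(4.1801) = 0.4768

0.4768


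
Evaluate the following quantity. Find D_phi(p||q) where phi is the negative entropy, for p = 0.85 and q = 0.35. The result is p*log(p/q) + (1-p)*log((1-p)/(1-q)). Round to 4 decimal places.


Bregman divergence with negative entropy generator:
D = p*log(p/q) + (1-p)*log((1-p)/(1-q)).
p = 0.85, q = 0.35.
p*log(p/q) = 0.85*log(0.85/0.35) = 0.754208.
(1-p)*log((1-p)/(1-q)) = 0.15*log(0.15/0.65) = -0.219951.
D = 0.754208 + -0.219951 = 0.5343

0.5343


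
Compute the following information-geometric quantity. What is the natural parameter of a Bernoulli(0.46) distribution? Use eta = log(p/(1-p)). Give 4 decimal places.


Natural parameter for Bernoulli: eta = log(p/(1-p)).
p = 0.46, 1-p = 0.54.
p/(1-p) = 0.851852.
eta = log(0.851852) = -0.1603

-0.1603


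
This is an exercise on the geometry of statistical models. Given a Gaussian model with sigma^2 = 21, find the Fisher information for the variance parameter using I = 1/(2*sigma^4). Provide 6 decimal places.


Fisher information for variance: I(sigma^2) = 1/(2*sigma^4).
sigma^2 = 21, so sigma^4 = 441.
I = 1/(2*441) = 1/882 = 0.001134

0.001134


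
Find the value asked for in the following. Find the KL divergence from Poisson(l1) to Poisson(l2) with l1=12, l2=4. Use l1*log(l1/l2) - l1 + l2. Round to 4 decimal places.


KL divergence for Poisson:
KL = l1*log(l1/l2) - l1 + l2.
l1 = 12, l2 = 4.
log(12/4) = 1.098612.
l1*log(l1/l2) = 12 * 1.098612 = 13.183347.
KL = 13.183347 - 12 + 4 = 5.1833

5.1833


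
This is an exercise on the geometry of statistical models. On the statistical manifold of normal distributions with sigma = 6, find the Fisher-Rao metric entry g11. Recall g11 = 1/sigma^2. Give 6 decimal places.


For the 2-parameter normal family, the Fisher metric has:
  g11 = 1/sigma^2, g22 = 2/sigma^2.
sigma = 6, sigma^2 = 36.
g11 = 0.027778

0.027778


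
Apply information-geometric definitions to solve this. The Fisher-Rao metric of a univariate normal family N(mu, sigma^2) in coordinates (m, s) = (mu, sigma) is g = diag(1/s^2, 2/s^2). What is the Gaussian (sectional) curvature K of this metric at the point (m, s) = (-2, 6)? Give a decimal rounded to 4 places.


The metric has the form g = (A dm^2 + B ds^2)/s^2 with A = 1, B = 2.
Substitute u = sqrt(A/B)*m: g = B*(du^2 + ds^2)/s^2, i.e. B times the
Poincare upper half-plane metric, which has constant Gaussian curvature -1.
Scaling a 2D metric by a constant c divides the Gaussian curvature by c,
so K = -1/B = -1/(2) = -0.5000 everywhere (the point (m, s) = (-2, 6) is irrelevant:
the curvature is constant).
The requested Gaussian curvature is K = -0.5000.

-0.5000


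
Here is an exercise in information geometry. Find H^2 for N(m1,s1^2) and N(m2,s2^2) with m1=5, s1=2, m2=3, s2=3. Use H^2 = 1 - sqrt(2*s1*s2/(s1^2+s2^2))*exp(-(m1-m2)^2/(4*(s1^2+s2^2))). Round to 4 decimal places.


Squared Hellinger distance for Gaussians:
H^2 = 1 - sqrt(2*s1*s2/(s1^2+s2^2)) * exp(-(m1-m2)^2/(4*(s1^2+s2^2))).
s1^2 = 4, s2^2 = 9, s1^2+s2^2 = 13.
sqrt(2*2*3/(13)) = 0.960769.
(m1-m2)^2 = (2)^2 = 4.
exp(-4/(4*13)) = exp(-0.076923) = 0.925961.
H^2 = 1 - 0.960769*0.925961 = 0.1104

0.1104


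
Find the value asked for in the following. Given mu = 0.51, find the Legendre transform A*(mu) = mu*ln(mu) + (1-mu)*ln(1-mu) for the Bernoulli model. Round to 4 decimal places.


Legendre transform for Bernoulli:
A*(mu) = mu*log(mu) + (1-mu)*log(1-mu).
mu = 0.51, 1-mu = 0.49.
mu*log(mu) = 0.51*log(0.51) = -0.343406.
(1-mu)*log(1-mu) = 0.49*log(0.49) = -0.349541.
A* = -0.343406 + -0.349541 = -0.6929

-0.6929


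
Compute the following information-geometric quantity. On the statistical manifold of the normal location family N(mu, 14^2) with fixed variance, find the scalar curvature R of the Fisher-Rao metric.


This family has a single free parameter, so its statistical manifold
is 1-dimensional. The Riemann curvature tensor of any 1-dimensional
Riemannian manifold vanishes identically, so R = 0.

0


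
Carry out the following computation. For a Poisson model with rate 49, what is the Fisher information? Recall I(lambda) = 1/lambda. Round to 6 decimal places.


Fisher information for Poisson: I(lambda) = 1/lambda.
lambda = 49.
I(lambda) = 1/49 = 0.020408

0.020408


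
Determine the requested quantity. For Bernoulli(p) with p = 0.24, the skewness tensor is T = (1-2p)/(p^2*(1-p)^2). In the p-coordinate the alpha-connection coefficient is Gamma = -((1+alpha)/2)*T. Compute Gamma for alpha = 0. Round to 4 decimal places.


Skewness (Amari-Chentsov) tensor: T = (1-2p)/(p^2*(1-p)^2).
p = 0.24, 1-2p = 0.52, p^2 = 0.0576, (1-p)^2 = 0.5776.
T = 0.52/(0.0576 * 0.5776) = 15.629809.
In the p-coordinate, Gamma^(alpha) = Gamma^(0) - (alpha/2)*T with Gamma^(0) = (1/2)*g'(p) = -T/2,
so Gamma^(alpha) = -((1+alpha)/2)*T.
alpha = 0, -(1+alpha)/2 = -0.5.
Gamma = -0.5 * 15.629809 = -7.8149

-7.8149


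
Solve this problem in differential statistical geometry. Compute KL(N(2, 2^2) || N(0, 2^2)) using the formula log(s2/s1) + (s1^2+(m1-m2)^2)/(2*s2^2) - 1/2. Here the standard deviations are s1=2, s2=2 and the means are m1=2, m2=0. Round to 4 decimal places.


KL divergence between normal distributions:
KL = log(s2/s1) + (s1^2 + (m1-m2)^2)/(2*s2^2) - 1/2.
log(2/2) = 0.0.
(2^2 + (2-0)^2)/(2*2^2) = (4 + 4)/8 = 1.0.
KL = 0.0 + 1.0 - 0.5 = 0.5000

0.5000


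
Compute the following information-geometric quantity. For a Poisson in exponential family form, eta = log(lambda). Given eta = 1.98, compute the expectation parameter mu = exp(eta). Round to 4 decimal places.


Expectation parameter for Poisson exponential family:
mu = exp(eta).
eta = 1.98.
mu = exp(1.98) = 7.2427

7.2427


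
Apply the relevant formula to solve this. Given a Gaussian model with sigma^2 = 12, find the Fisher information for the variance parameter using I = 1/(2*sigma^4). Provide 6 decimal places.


Fisher information for variance: I(sigma^2) = 1/(2*sigma^4).
sigma^2 = 12, so sigma^4 = 144.
I = 1/(2*144) = 1/288 = 0.003472

0.003472


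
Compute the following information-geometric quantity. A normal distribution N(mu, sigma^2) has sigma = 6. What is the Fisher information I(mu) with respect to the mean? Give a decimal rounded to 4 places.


The Fisher information for the mean of a normal distribution is I(mu) = 1/sigma^2.
sigma = 6, so sigma^2 = 36.
I(mu) = 1/36 = 0.0278

0.0278


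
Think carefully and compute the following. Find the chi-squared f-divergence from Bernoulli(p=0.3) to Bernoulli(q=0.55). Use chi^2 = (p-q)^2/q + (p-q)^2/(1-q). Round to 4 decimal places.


Chi-squared divergence between Bernoulli distributions:
chi^2 = (p-q)^2/q + (p-q)^2/(1-q).
p = 0.3, q = 0.55, p-q = -0.25.
(p-q)^2 = 0.0625.
term1 = 0.0625/0.55 = 0.113636.
term2 = 0.0625/0.45 = 0.138889.
chi^2 = 0.113636 + 0.138889 = 0.2525

0.2525


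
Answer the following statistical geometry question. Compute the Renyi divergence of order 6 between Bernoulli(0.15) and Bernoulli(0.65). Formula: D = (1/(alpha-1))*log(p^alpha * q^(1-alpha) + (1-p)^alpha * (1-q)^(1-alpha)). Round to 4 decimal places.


Renyi divergence of order alpha between Bernoulli distributions:
D = (1/(alpha-1))*log(p^alpha * q^(1-alpha) + (1-p)^alpha * (1-q)^(1-alpha)).
alpha = 6, p = 0.15, q = 0.65.
p^alpha * q^(1-alpha) = 0.15^6 * 0.65^-5 = 9.8e-05.
(1-p)^alpha * (1-q)^(1-alpha) = 0.85^6 * 0.35^-5 = 71.808083.
sum = 9.8e-05 + 71.808083 = 71.808181.
D = (1/5)*log(71.808181) = 0.8548

0.8548


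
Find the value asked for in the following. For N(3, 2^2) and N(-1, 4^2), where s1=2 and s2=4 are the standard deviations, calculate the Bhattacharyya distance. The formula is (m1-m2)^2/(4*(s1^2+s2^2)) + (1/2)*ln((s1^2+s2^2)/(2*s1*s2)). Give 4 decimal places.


Bhattacharyya distance between two Gaussians:
DB = (m1-m2)^2/(4*(s1^2+s2^2)) + (1/2)*ln((s1^2+s2^2)/(2*s1*s2)).
(m1-m2)^2 = (4)^2 = 16.
s1^2+s2^2 = 4 + 16 = 20.
term1 = 16/80 = 0.2.
term2 = 0.5*ln(20/16.0) = 0.111572.
DB = 0.2 + 0.111572 = 0.3116

0.3116


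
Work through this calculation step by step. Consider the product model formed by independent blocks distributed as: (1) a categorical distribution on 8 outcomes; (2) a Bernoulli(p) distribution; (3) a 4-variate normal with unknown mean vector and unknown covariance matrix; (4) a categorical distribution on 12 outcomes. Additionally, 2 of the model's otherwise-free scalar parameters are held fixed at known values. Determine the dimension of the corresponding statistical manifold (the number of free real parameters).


The dimension of a statistical manifold equals the number of free
(independent) real parameters of the model. For a product of independent
blocks the parameter counts add.
- categorical on 8 outcomes (probabilities sum to 1): 8-1 = 7.
- Bernoulli (p): 1.
- 4-variate normal: 4 (mean) + 4*5/2 = 10 (symmetric covariance) = 14.
- categorical on 12 outcomes (probabilities sum to 1): 12-1 = 11.
Total = 7 + 1 + 14 + 11 = 33.
2 parameter(s) fixed at known values: 33 - 2 = 31.
Dimension = 31

31


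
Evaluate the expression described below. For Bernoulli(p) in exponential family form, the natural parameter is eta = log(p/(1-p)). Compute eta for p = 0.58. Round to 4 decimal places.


Natural parameter for Bernoulli: eta = log(p/(1-p)).
p = 0.58, 1-p = 0.42.
p/(1-p) = 1.380952.
eta = log(1.380952) = 0.3228

0.3228


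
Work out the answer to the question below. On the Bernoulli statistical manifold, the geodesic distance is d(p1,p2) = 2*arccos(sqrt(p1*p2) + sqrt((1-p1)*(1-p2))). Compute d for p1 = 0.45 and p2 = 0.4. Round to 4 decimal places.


Geodesic distance on Bernoulli manifold:
d(p1,p2) = 2*arccos(sqrt(p1*p2) + sqrt((1-p1)*(1-p2))).
sqrt(p1*p2) = sqrt(0.45*0.4) = 0.424264.
sqrt((1-p1)*(1-p2)) = sqrt(0.55*0.6) = 0.574456.
arg = 0.424264 + 0.574456 = 0.99872.
d = 2*arccos(0.99872) = 0.1012

0.1012


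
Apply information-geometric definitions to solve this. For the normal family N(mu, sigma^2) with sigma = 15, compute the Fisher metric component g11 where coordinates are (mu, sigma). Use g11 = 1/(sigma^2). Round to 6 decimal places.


For the 2-parameter normal family, the Fisher metric has:
  g11 = 1/sigma^2, g22 = 2/sigma^2.
sigma = 15, sigma^2 = 225.
g11 = 0.004444

0.004444


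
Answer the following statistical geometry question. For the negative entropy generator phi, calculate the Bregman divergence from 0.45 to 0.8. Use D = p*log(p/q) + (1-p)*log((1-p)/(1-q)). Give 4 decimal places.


Bregman divergence with negative entropy generator:
D = p*log(p/q) + (1-p)*log((1-p)/(1-q)).
p = 0.45, q = 0.8.
p*log(p/q) = 0.45*log(0.45/0.8) = -0.258914.
(1-p)*log((1-p)/(1-q)) = 0.55*log(0.55/0.2) = 0.556381.
D = -0.258914 + 0.556381 = 0.2975

0.2975


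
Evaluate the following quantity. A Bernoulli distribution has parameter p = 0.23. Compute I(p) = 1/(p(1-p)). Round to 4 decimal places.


For Bernoulli(p), Fisher information is I(p) = 1/(p*(1-p)).
p = 0.23, 1-p = 0.77.
p*(1-p) = 0.1771.
I(p) = 1/0.1771 = 5.6465

5.6465


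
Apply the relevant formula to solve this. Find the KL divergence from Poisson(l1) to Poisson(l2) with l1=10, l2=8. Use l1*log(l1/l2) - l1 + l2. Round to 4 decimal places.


KL divergence for Poisson:
KL = l1*log(l1/l2) - l1 + l2.
l1 = 10, l2 = 8.
log(10/8) = 0.223144.
l1*log(l1/l2) = 10 * 0.223144 = 2.231436.
KL = 2.231436 - 10 + 8 = 0.2314

0.2314


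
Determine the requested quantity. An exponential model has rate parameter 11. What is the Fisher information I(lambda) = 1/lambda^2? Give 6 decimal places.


Fisher information for exponential: I(lambda) = 1/lambda^2.
lambda = 11, lambda^2 = 121.
I = 1/121 = 0.008264

0.008264


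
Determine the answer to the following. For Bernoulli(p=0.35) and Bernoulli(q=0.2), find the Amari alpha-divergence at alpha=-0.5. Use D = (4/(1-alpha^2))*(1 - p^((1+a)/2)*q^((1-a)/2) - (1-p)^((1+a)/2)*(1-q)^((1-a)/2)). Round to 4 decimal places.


Amari alpha-divergence:
D = (4/(1-alpha^2))*(1 - p^((1+a)/2)*q^((1-a)/2) - (1-p)^((1+a)/2)*(1-q)^((1-a)/2)).
alpha = -0.5, p = 0.35, q = 0.2.
e1 = (1+alpha)/2 = 0.25, e2 = (1-alpha)/2 = 0.75.
t1 = p^e1 * q^e2 = 0.35^0.25 * 0.2^0.75 = 0.230033.
t2 = (1-p)^e1 * (1-q)^e2 = 0.65^0.25 * 0.8^0.75 = 0.759532.
4/(1-alpha^2) = 5.333333.
D = 5.333333*(1 - 0.230033 - 0.759532) = 0.0557

0.0557


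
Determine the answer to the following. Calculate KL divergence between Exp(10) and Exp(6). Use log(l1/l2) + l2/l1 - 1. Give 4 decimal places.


KL divergence for exponential family:
KL = log(l1/l2) + l2/l1 - 1.
log(10/6) = 0.510826.
6/10 = 0.6.
KL = 0.510826 + 0.6 - 1 = 0.1108

0.1108


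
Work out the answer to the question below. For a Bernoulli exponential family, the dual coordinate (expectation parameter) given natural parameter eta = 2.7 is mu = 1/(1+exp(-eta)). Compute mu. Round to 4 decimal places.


Dual coordinate (expectation parameter) for Bernoulli:
mu = 1/(1+exp(-eta)).
eta = 2.7.
exp(-eta) = exp(-2.7) = 0.067206.
mu = 1/(1+0.067206) = 0.9370

0.9370


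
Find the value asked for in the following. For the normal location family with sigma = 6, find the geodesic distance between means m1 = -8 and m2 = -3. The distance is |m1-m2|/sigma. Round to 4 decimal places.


On the fixed-variance normal subfamily, geodesic distance = |m1-m2|/sigma.
|-8 - -3| = 5.
sigma = 6.
d = 5/6 = 0.8333

0.8333


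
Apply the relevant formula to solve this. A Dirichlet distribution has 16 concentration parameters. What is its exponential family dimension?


Exponential family dimension calculation:
Dirichlet with 16 components has 16 natural parameters.

16


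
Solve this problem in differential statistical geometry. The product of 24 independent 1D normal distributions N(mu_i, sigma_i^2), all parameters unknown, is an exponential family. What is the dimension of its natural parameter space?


Exponential family dimension calculation:
Each univariate normal has two natural parameters (mu/sigma^2 and -1/(2 sigma^2)).
With 24 independent components, dim = 2 * 24 = 48.

48


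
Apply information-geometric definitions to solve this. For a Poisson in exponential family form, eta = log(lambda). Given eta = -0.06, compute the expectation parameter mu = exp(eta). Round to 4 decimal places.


Expectation parameter for Poisson exponential family:
mu = exp(eta).
eta = -0.06.
mu = exp(-0.06) = 0.9418

0.9418


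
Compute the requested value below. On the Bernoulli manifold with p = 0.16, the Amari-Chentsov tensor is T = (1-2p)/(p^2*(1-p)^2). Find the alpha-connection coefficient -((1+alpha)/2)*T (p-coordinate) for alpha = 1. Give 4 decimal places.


Skewness (Amari-Chentsov) tensor: T = (1-2p)/(p^2*(1-p)^2).
p = 0.16, 1-2p = 0.68, p^2 = 0.0256, (1-p)^2 = 0.7056.
T = 0.68/(0.0256 * 0.7056) = 37.645266.
In the p-coordinate, Gamma^(alpha) = Gamma^(0) - (alpha/2)*T with Gamma^(0) = (1/2)*g'(p) = -T/2,
so Gamma^(alpha) = -((1+alpha)/2)*T.
alpha = 1, -(1+alpha)/2 = -1.0.
Gamma = -1.0 * 37.645266 = -37.6453

-37.6453


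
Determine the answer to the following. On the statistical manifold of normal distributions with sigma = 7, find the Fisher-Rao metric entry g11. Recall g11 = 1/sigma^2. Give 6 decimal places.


For the 2-parameter normal family, the Fisher metric has:
  g11 = 1/sigma^2, g22 = 2/sigma^2.
sigma = 7, sigma^2 = 49.
g11 = 0.020408

0.020408


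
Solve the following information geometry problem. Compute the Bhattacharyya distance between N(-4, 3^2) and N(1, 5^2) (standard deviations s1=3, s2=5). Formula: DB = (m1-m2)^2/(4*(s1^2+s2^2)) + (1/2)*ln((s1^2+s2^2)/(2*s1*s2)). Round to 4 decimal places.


Bhattacharyya distance between two Gaussians:
DB = (m1-m2)^2/(4*(s1^2+s2^2)) + (1/2)*ln((s1^2+s2^2)/(2*s1*s2)).
(m1-m2)^2 = (-5)^2 = 25.
s1^2+s2^2 = 9 + 25 = 34.
term1 = 25/136 = 0.183824.
term2 = 0.5*ln(34/30.0) = 0.062582.
DB = 0.183824 + 0.062582 = 0.2464

0.2464


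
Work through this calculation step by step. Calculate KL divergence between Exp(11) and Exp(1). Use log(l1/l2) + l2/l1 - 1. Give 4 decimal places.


KL divergence for exponential family:
KL = log(l1/l2) + l2/l1 - 1.
log(11/1) = 2.397895.
1/11 = 0.090909.
KL = 2.397895 + 0.090909 - 1 = 1.4888

1.4888


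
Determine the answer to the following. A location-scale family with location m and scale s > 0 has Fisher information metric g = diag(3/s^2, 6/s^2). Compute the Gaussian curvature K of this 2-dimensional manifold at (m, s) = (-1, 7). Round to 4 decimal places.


The metric has the form g = (A dm^2 + B ds^2)/s^2 with A = 3, B = 6.
Substitute u = sqrt(A/B)*m: g = B*(du^2 + ds^2)/s^2, i.e. B times the
Poincare upper half-plane metric, which has constant Gaussian curvature -1.
Scaling a 2D metric by a constant c divides the Gaussian curvature by c,
so K = -1/B = -1/(6) = -0.1667 everywhere (the point (m, s) = (-1, 7) is irrelevant:
the curvature is constant).
The requested Gaussian curvature is K = -0.1667.

-0.1667


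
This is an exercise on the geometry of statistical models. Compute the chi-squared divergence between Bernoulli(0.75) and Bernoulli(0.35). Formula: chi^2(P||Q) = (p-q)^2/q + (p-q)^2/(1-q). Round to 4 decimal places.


Chi-squared divergence between Bernoulli distributions:
chi^2 = (p-q)^2/q + (p-q)^2/(1-q).
p = 0.75, q = 0.35, p-q = 0.4.
(p-q)^2 = 0.16.
term1 = 0.16/0.35 = 0.457143.
term2 = 0.16/0.65 = 0.246154.
chi^2 = 0.457143 + 0.246154 = 0.7033

0.7033


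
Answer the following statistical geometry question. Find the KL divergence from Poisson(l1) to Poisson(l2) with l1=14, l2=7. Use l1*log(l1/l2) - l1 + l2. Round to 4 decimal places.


KL divergence for Poisson:
KL = l1*log(l1/l2) - l1 + l2.
l1 = 14, l2 = 7.
log(14/7) = 0.693147.
l1*log(l1/l2) = 14 * 0.693147 = 9.704061.
KL = 9.704061 - 14 + 7 = 2.7041

2.7041


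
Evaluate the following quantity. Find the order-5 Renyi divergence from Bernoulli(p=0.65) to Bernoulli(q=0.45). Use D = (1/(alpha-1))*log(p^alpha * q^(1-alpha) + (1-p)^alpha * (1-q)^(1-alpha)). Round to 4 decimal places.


Renyi divergence of order alpha between Bernoulli distributions:
D = (1/(alpha-1))*log(p^alpha * q^(1-alpha) + (1-p)^alpha * (1-q)^(1-alpha)).
alpha = 5, p = 0.65, q = 0.45.
p^alpha * q^(1-alpha) = 0.65^5 * 0.45^-4 = 2.829546.
(1-p)^alpha * (1-q)^(1-alpha) = 0.35^5 * 0.55^-4 = 0.057397.
sum = 2.829546 + 0.057397 = 2.886943.
D = (1/4)*log(2.886943) = 0.2650

0.2650


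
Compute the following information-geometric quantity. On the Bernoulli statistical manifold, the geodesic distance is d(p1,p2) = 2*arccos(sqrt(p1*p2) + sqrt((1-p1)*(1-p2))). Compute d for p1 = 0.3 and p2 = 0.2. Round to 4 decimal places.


Geodesic distance on Bernoulli manifold:
d(p1,p2) = 2*arccos(sqrt(p1*p2) + sqrt((1-p1)*(1-p2))).
sqrt(p1*p2) = sqrt(0.3*0.2) = 0.244949.
sqrt((1-p1)*(1-p2)) = sqrt(0.7*0.8) = 0.748331.
arg = 0.244949 + 0.748331 = 0.99328.
d = 2*arccos(0.99328) = 0.2320

0.2320


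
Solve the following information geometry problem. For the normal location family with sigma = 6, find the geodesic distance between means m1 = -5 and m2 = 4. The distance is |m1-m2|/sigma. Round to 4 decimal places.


On the fixed-variance normal subfamily, geodesic distance = |m1-m2|/sigma.
|-5 - 4| = 9.
sigma = 6.
d = 9/6 = 1.5000

1.5000


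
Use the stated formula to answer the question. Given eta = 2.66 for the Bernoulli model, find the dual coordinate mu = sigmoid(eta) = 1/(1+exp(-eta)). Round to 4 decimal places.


Dual coordinate (expectation parameter) for Bernoulli:
mu = 1/(1+exp(-eta)).
eta = 2.66.
exp(-eta) = exp(-2.66) = 0.069948.
mu = 1/(1+0.069948) = 0.9346

0.9346


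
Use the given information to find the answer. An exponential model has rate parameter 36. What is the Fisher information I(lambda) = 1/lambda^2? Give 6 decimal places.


Fisher information for exponential: I(lambda) = 1/lambda^2.
lambda = 36, lambda^2 = 1296.
I = 1/1296 = 0.000772

0.000772


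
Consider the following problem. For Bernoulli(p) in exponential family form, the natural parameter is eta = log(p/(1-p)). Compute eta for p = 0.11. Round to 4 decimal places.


Natural parameter for Bernoulli: eta = log(p/(1-p)).
p = 0.11, 1-p = 0.89.
p/(1-p) = 0.123596.
eta = log(0.123596) = -2.0907

-2.0907


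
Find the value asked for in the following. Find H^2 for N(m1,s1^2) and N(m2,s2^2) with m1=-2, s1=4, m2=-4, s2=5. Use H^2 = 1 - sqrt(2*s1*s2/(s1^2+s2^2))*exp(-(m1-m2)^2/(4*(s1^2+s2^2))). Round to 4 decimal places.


Squared Hellinger distance for Gaussians:
H^2 = 1 - sqrt(2*s1*s2/(s1^2+s2^2)) * exp(-(m1-m2)^2/(4*(s1^2+s2^2))).
s1^2 = 16, s2^2 = 25, s1^2+s2^2 = 41.
sqrt(2*4*5/(41)) = 0.98773.
(m1-m2)^2 = (2)^2 = 4.
exp(-4/(4*41)) = exp(-0.02439) = 0.975905.
H^2 = 1 - 0.98773*0.975905 = 0.0361

0.0361


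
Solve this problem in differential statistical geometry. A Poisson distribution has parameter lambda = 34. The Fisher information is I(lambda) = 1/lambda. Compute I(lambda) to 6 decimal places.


Fisher information for Poisson: I(lambda) = 1/lambda.
lambda = 34.
I(lambda) = 1/34 = 0.029412

0.029412


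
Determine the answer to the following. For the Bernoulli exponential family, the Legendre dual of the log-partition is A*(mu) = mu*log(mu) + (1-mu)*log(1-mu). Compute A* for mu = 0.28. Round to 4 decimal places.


Legendre transform for Bernoulli:
A*(mu) = mu*log(mu) + (1-mu)*log(1-mu).
mu = 0.28, 1-mu = 0.72.
mu*log(mu) = 0.28*log(0.28) = -0.35643.
(1-mu)*log(1-mu) = 0.72*log(0.72) = -0.236523.
A* = -0.35643 + -0.236523 = -0.5930

-0.5930


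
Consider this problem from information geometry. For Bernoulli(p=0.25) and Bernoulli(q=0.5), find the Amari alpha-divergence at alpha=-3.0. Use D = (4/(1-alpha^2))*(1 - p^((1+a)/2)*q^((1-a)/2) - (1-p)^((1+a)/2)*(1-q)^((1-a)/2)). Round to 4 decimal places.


Amari alpha-divergence:
D = (4/(1-alpha^2))*(1 - p^((1+a)/2)*q^((1-a)/2) - (1-p)^((1+a)/2)*(1-q)^((1-a)/2)).
alpha = -3.0, p = 0.25, q = 0.5.
e1 = (1+alpha)/2 = -1.0, e2 = (1-alpha)/2 = 2.0.
t1 = p^e1 * q^e2 = 0.25^-1.0 * 0.5^2.0 = 1.0.
t2 = (1-p)^e1 * (1-q)^e2 = 0.75^-1.0 * 0.5^2.0 = 0.333333.
4/(1-alpha^2) = -0.5.
D = -0.5*(1 - 1.0 - 0.333333) = 0.1667

0.1667


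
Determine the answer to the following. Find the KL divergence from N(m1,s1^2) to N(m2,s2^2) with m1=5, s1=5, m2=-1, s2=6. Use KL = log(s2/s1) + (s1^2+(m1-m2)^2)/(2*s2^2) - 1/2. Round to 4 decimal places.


KL divergence between normal distributions:
KL = log(s2/s1) + (s1^2 + (m1-m2)^2)/(2*s2^2) - 1/2.
log(6/5) = 0.182322.
(5^2 + (5--1)^2)/(2*6^2) = (25 + 36)/72 = 0.847222.
KL = 0.182322 + 0.847222 - 0.5 = 0.5295

0.5295


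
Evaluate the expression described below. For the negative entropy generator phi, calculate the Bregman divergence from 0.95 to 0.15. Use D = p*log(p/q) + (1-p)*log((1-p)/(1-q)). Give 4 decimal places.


Bregman divergence with negative entropy generator:
D = p*log(p/q) + (1-p)*log((1-p)/(1-q)).
p = 0.95, q = 0.15.
p*log(p/q) = 0.95*log(0.95/0.15) = 1.753535.
(1-p)*log((1-p)/(1-q)) = 0.05*log(0.05/0.85) = -0.141661.
D = 1.753535 + -0.141661 = 1.6119

1.6119


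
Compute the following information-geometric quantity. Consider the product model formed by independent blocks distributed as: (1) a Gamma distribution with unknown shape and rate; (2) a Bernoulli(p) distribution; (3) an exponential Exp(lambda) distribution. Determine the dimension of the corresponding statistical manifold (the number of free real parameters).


The dimension of a statistical manifold equals the number of free
(independent) real parameters of the model. For a product of independent
blocks the parameter counts add.
- Gamma (shape, rate): 2.
- Bernoulli (p): 1.
- exponential (lambda): 1.
Total = 2 + 1 + 1 = 4.
Dimension = 4

4


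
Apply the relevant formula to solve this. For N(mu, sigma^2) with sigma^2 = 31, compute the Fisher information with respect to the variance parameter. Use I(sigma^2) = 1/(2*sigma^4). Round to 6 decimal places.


Fisher information for variance: I(sigma^2) = 1/(2*sigma^4).
sigma^2 = 31, so sigma^4 = 961.
I = 1/(2*961) = 1/1922 = 0.000520

0.000520


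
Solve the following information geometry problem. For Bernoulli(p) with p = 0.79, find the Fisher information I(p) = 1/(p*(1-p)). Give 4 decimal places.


For Bernoulli(p), Fisher information is I(p) = 1/(p*(1-p)).
p = 0.79, 1-p = 0.21.
p*(1-p) = 0.1659.
I(p) = 1/0.1659 = 6.0277

6.0277


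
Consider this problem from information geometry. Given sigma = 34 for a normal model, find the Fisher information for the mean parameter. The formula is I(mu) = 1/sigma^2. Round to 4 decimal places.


The Fisher information for the mean of a normal distribution is I(mu) = 1/sigma^2.
sigma = 34, so sigma^2 = 1156.
I(mu) = 1/1156 = 0.0009

0.0009


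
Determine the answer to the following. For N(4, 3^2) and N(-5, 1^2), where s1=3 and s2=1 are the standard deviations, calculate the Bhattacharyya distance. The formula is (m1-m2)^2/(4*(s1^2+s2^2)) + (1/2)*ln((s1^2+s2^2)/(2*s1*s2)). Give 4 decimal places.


Bhattacharyya distance between two Gaussians:
DB = (m1-m2)^2/(4*(s1^2+s2^2)) + (1/2)*ln((s1^2+s2^2)/(2*s1*s2)).
(m1-m2)^2 = (9)^2 = 81.
s1^2+s2^2 = 9 + 1 = 10.
term1 = 81/40 = 2.025.
term2 = 0.5*ln(10/6.0) = 0.255413.
DB = 2.025 + 0.255413 = 2.2804

2.2804


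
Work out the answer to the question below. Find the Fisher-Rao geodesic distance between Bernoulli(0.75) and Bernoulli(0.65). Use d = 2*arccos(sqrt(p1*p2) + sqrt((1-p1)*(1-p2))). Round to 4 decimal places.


Geodesic distance on Bernoulli manifold:
d(p1,p2) = 2*arccos(sqrt(p1*p2) + sqrt((1-p1)*(1-p2))).
sqrt(p1*p2) = sqrt(0.75*0.65) = 0.698212.
sqrt((1-p1)*(1-p2)) = sqrt(0.25*0.35) = 0.295804.
arg = 0.698212 + 0.295804 = 0.994016.
d = 2*arccos(0.994016) = 0.2189

0.2189


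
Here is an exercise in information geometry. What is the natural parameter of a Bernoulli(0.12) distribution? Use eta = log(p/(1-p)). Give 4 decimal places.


Natural parameter for Bernoulli: eta = log(p/(1-p)).
p = 0.12, 1-p = 0.88.
p/(1-p) = 0.136364.
eta = log(0.136364) = -1.9924

-1.9924


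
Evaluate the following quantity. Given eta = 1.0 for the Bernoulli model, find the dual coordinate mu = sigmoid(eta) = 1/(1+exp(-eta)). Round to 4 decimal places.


Dual coordinate (expectation parameter) for Bernoulli:
mu = 1/(1+exp(-eta)).
eta = 1.0.
exp(-eta) = exp(-1.0) = 0.367879.
mu = 1/(1+0.367879) = 0.7311

0.7311


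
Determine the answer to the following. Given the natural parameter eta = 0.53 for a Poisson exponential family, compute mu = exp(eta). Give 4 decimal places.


Expectation parameter for Poisson exponential family:
mu = exp(eta).
eta = 0.53.
mu = exp(0.53) = 1.6989

1.6989


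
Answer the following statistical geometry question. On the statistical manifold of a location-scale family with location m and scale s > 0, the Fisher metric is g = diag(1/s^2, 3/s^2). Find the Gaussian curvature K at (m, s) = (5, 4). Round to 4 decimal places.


The metric has the form g = (A dm^2 + B ds^2)/s^2 with A = 1, B = 3.
Substitute u = sqrt(A/B)*m: g = B*(du^2 + ds^2)/s^2, i.e. B times the
Poincare upper half-plane metric, which has constant Gaussian curvature -1.
Scaling a 2D metric by a constant c divides the Gaussian curvature by c,
so K = -1/B = -1/(3) = -0.3333 everywhere (the point (m, s) = (5, 4) is irrelevant:
the curvature is constant).
The requested Gaussian curvature is K = -0.3333.

-0.3333


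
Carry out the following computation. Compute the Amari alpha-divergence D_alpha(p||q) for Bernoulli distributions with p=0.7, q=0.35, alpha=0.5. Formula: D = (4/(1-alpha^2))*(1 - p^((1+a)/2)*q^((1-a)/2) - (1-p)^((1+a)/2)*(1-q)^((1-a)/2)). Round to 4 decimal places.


Amari alpha-divergence:
D = (4/(1-alpha^2))*(1 - p^((1+a)/2)*q^((1-a)/2) - (1-p)^((1+a)/2)*(1-q)^((1-a)/2)).
alpha = 0.5, p = 0.7, q = 0.35.
e1 = (1+alpha)/2 = 0.75, e2 = (1-alpha)/2 = 0.25.
t1 = p^e1 * q^e2 = 0.7^0.75 * 0.35^0.25 = 0.588627.
t2 = (1-p)^e1 * (1-q)^e2 = 0.3^0.75 * 0.65^0.25 = 0.363973.
4/(1-alpha^2) = 5.333333.
D = 5.333333*(1 - 0.588627 - 0.363973) = 0.2528

0.2528
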